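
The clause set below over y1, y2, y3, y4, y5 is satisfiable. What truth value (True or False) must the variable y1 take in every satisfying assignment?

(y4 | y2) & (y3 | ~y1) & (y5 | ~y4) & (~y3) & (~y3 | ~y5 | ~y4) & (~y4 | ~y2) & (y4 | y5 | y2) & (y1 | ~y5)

Suppose y1 = 1.
The clause (y3) is unit, so y3 = 1.
But (~y3) is also a unit clause — contradiction.
So every satisfying assignment has y1 = False.

False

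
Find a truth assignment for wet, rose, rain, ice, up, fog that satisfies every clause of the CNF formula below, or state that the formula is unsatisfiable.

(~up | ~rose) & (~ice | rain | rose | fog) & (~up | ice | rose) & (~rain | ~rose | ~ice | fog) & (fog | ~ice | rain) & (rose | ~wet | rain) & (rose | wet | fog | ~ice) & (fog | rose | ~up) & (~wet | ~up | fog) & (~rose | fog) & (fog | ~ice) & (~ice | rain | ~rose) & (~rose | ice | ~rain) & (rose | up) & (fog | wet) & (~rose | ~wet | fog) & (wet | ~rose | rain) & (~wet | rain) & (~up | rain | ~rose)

wet=0, rose=0, rain=0, ice=1, up=1, fog=1

Try up = 1.
(~rose) alone gives rose = 0.
(ice) alone gives ice = 1.
(fog) alone gives fog = 1.
Try wet = 0.
Every clause is now satisfied; rain is unconstrained.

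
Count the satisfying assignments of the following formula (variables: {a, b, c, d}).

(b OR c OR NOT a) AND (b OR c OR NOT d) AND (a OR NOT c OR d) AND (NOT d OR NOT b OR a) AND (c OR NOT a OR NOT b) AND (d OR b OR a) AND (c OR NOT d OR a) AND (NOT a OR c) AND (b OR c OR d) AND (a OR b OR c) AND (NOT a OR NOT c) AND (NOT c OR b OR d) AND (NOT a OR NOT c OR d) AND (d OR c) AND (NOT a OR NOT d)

There are 2^4 = 16 truth assignments over (a, b, c, d).
Check each against the 15 clauses (columns in the order a, b, c, d):
  F F F F  ✗ fails (d OR b OR a)
  F F F T  ✗ fails (b OR c OR NOT d)
  F F T F  ✗ fails (a OR NOT c OR d)
  F F T T  ✓ satisfies all
  F T F F  ✗ fails (d OR c)
  F T F T  ✗ fails (NOT d OR NOT b OR a)
  F T T F  ✗ fails (a OR NOT c OR d)
  F T T T  ✗ fails (NOT d OR NOT b OR a)
  T F F F  ✗ fails (b OR c OR NOT a)
  T F F T  ✗ fails (b OR c OR NOT a)
  T F T F  ✗ fails (NOT a OR NOT c)
  T F T T  ✗ fails (NOT a OR NOT c)
  T T F F  ✗ fails (c OR NOT a OR NOT b)
  T T F T  ✗ fails (c OR NOT a OR NOT b)
  T T T F  ✗ fails (NOT a OR NOT c)
  T T T T  ✗ fails (NOT a OR NOT c)
1 of the 16 rows is a model.

1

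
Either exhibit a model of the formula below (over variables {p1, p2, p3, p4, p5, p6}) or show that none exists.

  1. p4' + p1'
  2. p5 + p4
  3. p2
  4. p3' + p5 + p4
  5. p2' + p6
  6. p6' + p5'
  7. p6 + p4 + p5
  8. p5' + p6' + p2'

p1=0; p2=1; p3=1; p4=1; p5=0; p6=1

(p2) alone gives p2 = 1.
(p6) alone gives p6 = 1.
(p5') alone gives p5 = 0.
(p4) alone gives p4 = 1.
(p1') alone gives p1 = 0.
Every clause is now satisfied; p3 is unconstrained.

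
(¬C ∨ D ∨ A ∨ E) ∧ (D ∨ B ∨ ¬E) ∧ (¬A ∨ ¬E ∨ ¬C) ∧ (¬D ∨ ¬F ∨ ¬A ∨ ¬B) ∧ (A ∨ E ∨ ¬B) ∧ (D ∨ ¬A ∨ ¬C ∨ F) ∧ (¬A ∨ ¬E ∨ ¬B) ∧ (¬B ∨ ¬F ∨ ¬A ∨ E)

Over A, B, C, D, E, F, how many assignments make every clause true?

There are 2^6 = 64 truth assignments over (A, B, C, D, E, F).
Split on B. With B = True, the clauses containing B are satisfied and ¬B drops from the rest; 11 of the 2^5 = 32 assignments to the other variables satisfy what remains.
With B = False, by the same count on the reduced clause set, 19 assignments work.
(One model: A=F, B=F, C=F, D=F, E=F, F=F.)
Total: 11 + 19 = 30.

30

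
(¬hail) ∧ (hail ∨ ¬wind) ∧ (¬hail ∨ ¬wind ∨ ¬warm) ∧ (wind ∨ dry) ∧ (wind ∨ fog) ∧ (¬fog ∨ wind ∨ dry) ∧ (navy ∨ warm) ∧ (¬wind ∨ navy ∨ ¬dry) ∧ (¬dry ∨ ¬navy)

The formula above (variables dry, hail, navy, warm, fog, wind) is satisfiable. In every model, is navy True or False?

False

Suppose navy = True.
The clause (¬hail) is unit, so hail = False.
The clause (¬wind) is unit, so wind = False.
The clause (dry) is unit, so dry = True.
That conflicts with the unit clause (¬dry).
So every satisfying assignment has navy = False.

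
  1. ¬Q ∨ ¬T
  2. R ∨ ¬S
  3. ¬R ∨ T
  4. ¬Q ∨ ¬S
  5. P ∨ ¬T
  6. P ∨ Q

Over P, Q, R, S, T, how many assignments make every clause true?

There are 2^5 = 32 truth assignments over (P, Q, R, S, T).
Split on Q. With Q = True, the clauses containing Q are satisfied and ¬Q drops from the rest; 2 of the 2^4 = 16 assignments to the other variables satisfy what remains.
With Q = False, by the same count on the reduced clause set, 4 assignments work.
Total: 2 + 4 = 6.

6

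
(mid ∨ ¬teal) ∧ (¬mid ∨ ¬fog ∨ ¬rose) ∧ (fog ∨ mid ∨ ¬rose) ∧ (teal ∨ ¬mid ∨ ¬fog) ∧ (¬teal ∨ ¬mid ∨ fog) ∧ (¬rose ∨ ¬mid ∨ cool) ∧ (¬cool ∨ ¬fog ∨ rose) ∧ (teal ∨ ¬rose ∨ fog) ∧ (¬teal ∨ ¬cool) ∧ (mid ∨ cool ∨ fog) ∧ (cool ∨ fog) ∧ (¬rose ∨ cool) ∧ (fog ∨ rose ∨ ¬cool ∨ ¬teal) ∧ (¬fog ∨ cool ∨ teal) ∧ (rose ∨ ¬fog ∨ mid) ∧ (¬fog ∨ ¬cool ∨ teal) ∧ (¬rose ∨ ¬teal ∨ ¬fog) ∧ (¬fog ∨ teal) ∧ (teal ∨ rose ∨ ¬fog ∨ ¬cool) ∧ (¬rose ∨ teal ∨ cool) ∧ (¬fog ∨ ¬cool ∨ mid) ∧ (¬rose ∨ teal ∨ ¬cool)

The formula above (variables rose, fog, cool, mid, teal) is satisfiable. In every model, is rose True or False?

False

Suppose rose = True.
(cool) alone gives cool = True.
(¬teal) alone gives teal = False.
Now (teal) is unsatisfied and unit — conflict.
So every satisfying assignment has rose = False.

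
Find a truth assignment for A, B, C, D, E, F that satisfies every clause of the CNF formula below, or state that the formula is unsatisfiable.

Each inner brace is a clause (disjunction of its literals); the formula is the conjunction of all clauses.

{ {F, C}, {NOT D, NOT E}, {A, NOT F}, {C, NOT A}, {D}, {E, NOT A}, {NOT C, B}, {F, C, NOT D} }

A=false,  B=true,  C=true,  D=true,  E=false,  F=false

Unit clause (D) forces D = true.
Unit clause (NOT E) forces E = false.
Unit clause (NOT A) forces A = false.
Unit clause (NOT F) forces F = false.
Unit clause (C) forces C = true.
Unit clause (B) forces B = true.
This assignment satisfies each clause.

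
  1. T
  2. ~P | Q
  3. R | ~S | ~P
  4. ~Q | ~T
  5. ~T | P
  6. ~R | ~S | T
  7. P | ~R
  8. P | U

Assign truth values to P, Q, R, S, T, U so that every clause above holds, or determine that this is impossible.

UNSATISFIABLE

Unit clause (T) forces T = 1.
Unit clause (~Q) forces Q = 0.
Unit clause (~P) forces P = 0.
Now (P) is unsatisfied and unit — conflict.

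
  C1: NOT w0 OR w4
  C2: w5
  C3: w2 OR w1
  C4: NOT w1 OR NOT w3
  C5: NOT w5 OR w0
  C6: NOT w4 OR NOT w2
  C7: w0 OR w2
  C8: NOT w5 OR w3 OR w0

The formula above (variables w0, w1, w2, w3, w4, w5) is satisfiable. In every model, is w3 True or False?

False

Suppose w3 = true.
From the singleton clause (w5), w5 = true.
From the singleton clause (NOT w1), w1 = false.
From the singleton clause (w2), w2 = true.
From the singleton clause (w0), w0 = true.
From the singleton clause (w4), w4 = true.
That conflicts with the unit clause (NOT w4).
So every satisfying assignment has w3 = False.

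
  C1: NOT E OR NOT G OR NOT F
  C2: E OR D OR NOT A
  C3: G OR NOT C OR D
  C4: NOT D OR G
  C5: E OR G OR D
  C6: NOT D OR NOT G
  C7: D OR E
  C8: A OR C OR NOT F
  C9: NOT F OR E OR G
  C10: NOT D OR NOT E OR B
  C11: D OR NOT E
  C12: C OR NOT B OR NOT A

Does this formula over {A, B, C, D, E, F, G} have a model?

Unsatisfiable

Case D = false:
From the singleton clause (E), E = true.
That conflicts with the unit clause (NOT E).
Backtrack on D: now try D = true.
From the singleton clause (G), G = true.
That conflicts with the unit clause (NOT G).
Both values of D lead to a conflict.
No assignment satisfies every clause.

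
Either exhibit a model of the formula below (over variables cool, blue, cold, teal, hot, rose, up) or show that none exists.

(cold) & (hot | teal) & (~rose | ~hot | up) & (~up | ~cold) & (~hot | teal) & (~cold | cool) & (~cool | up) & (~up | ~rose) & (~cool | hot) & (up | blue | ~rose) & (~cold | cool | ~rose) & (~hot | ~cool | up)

(cold) alone gives cold = 1.
(~up) alone gives up = 0.
(cool) alone gives cool = 1.
Now (~cool) is unsatisfied and unit — conflict.

UNSATISFIABLE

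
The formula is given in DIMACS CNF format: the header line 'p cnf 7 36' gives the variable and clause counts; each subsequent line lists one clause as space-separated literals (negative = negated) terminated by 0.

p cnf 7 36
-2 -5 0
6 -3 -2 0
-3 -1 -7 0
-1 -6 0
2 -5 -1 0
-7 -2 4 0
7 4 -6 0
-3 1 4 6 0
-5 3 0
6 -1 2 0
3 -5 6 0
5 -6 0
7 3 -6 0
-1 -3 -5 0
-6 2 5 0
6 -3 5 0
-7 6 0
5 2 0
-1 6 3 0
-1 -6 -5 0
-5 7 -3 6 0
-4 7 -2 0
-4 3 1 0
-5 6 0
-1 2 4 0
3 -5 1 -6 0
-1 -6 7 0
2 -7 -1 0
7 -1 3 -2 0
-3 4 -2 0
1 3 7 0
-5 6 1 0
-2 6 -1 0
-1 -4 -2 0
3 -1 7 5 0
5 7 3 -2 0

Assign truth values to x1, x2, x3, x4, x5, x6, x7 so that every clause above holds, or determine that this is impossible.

Branch on x2: set x2 = False.
From the singleton clause (x5), x5 = True.
From the singleton clause (¬x1), x1 = False.
From the singleton clause (x3), x3 = True.
From the singleton clause (x6), x6 = True.
Branch on x7: set x7 = False.
From the singleton clause (x4), x4 = True.
Every clause now holds.

x1: False, x2: False, x3: True, x4: True, x5: True, x6: True, x7: False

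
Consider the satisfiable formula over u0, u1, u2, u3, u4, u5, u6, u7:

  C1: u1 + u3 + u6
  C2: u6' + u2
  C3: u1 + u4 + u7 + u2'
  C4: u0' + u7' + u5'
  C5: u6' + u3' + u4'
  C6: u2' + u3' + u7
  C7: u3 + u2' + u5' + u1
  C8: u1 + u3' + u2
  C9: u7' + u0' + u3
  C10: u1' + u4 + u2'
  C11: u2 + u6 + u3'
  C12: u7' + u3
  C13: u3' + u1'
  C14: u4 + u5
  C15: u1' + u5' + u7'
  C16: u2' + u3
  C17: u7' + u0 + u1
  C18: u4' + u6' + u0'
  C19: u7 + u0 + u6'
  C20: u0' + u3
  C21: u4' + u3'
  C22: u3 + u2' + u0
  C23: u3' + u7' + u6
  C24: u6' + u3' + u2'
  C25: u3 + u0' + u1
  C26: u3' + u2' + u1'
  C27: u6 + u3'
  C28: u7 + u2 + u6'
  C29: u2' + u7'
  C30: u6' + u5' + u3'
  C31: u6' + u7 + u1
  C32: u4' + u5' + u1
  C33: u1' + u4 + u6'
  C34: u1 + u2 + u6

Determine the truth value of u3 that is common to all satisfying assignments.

Suppose u3 = 1.
From the singleton clause (u1'), u1 = 0.
From the singleton clause (u2), u2 = 1.
From the singleton clause (u7), u7 = 1.
Now (u7') is unsatisfied and unit — conflict.
So every satisfying assignment has u3 = False.

False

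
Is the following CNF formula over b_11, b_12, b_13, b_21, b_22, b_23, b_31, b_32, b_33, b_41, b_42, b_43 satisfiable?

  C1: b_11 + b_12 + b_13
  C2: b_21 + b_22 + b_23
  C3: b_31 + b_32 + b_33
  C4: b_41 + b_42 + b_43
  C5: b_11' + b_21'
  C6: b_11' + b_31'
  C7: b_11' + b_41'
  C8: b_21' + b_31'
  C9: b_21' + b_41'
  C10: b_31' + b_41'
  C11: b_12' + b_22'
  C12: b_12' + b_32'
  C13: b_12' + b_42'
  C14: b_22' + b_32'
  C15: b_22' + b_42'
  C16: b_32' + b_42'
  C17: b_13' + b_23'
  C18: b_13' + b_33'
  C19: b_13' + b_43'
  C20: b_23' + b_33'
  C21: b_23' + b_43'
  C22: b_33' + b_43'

No

Branch on b_11: set b_11 = 0.
Branch on b_12: set b_12 = 1.
Unit clause (b_22') forces b_22 = 0.
Unit clause (b_32') forces b_32 = 0.
Unit clause (b_42') forces b_42 = 0.
Branch on b_21: set b_21 = 1.
Unit clause (b_31') forces b_31 = 0.
Unit clause (b_33) forces b_33 = 1.
Unit clause (b_41') forces b_41 = 0.
Unit clause (b_43) forces b_43 = 1.
Now (b_43') is unsatisfied and unit — conflict.
That branch fails; take b_21 = 0 instead.
Unit clause (b_23) forces b_23 = 1.
Unit clause (b_13') forces b_13 = 0.
Unit clause (b_33') forces b_33 = 0.
Unit clause (b_31) forces b_31 = 1.
Unit clause (b_41') forces b_41 = 0.
Unit clause (b_43) forces b_43 = 1.
Now (b_43') is unsatisfied and unit — conflict.
Neither b_21 = 1 nor b_21 = 0 works.
That branch fails; take b_12 = 0 instead.
Unit clause (b_13) forces b_13 = 1.
Unit clause (b_23') forces b_23 = 0.
Unit clause (b_33') forces b_33 = 0.
Unit clause (b_43') forces b_43 = 0.
Branch on b_21: set b_21 = 1.
Unit clause (b_31') forces b_31 = 0.
Unit clause (b_32) forces b_32 = 1.
Unit clause (b_41') forces b_41 = 0.
Unit clause (b_42) forces b_42 = 1.
Now (b_42') is unsatisfied and unit — conflict.
That branch fails; take b_21 = 0 instead.
Unit clause (b_22) forces b_22 = 1.
Unit clause (b_32') forces b_32 = 0.
Unit clause (b_31) forces b_31 = 1.
Unit clause (b_41') forces b_41 = 0.
Unit clause (b_42) forces b_42 = 1.
Now (b_42') is unsatisfied and unit — conflict.
Neither b_21 = 1 nor b_21 = 0 works.
Neither b_12 = 1 nor b_12 = 0 works.
That branch fails; take b_11 = 1 instead.
Unit clause (b_21') forces b_21 = 0.
Unit clause (b_31') forces b_31 = 0.
Unit clause (b_41') forces b_41 = 0.
Branch on b_22: set b_22 = 1.
Unit clause (b_12') forces b_12 = 0.
Unit clause (b_32') forces b_32 = 0.
Unit clause (b_33) forces b_33 = 1.
Unit clause (b_42') forces b_42 = 0.
Unit clause (b_43) forces b_43 = 1.
Now (b_43') is unsatisfied and unit — conflict.
That branch fails; take b_22 = 0 instead.
Unit clause (b_23) forces b_23 = 1.
Unit clause (b_13') forces b_13 = 0.
Unit clause (b_33') forces b_33 = 0.
Unit clause (b_32) forces b_32 = 1.
Unit clause (b_12') forces b_12 = 0.
Unit clause (b_42') forces b_42 = 0.
Unit clause (b_43) forces b_43 = 1.
Now (b_43') is unsatisfied and unit — conflict.
Neither b_22 = 1 nor b_22 = 0 works.
Neither b_11 = 1 nor b_11 = 0 works.
No assignment satisfies every clause.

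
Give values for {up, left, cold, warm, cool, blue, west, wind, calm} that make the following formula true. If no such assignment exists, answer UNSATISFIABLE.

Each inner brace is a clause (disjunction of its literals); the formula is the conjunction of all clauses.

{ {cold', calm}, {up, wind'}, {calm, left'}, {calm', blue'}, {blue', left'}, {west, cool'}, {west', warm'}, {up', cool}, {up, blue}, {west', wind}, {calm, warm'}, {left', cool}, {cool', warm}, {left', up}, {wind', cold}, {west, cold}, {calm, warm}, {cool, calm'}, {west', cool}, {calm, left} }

Case cold = 0:
Unit clause (wind') forces wind = 0.
Unit clause (west') forces west = 0.
That conflicts with the unit clause (west).
So cold must be the other value — set cold = 1.
Unit clause (calm) forces calm = 1.
Unit clause (blue') forces blue = 0.
Unit clause (up) forces up = 1.
Unit clause (cool) forces cool = 1.
Unit clause (west) forces west = 1.
Unit clause (warm') forces warm = 0.
That conflicts with the unit clause (warm).
Either choice for cold ends in contradiction.

UNSATISFIABLE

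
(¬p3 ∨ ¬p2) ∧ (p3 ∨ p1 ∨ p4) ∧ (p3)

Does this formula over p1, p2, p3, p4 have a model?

The clause (p3) is unit, so p3 = True.
The clause (¬p2) is unit, so p2 = False.
All clauses hold; p1, p4 can take either value.
A satisfying assignment: p1=False,  p2=False,  p3=True,  p4=False.

Yes, satisfiable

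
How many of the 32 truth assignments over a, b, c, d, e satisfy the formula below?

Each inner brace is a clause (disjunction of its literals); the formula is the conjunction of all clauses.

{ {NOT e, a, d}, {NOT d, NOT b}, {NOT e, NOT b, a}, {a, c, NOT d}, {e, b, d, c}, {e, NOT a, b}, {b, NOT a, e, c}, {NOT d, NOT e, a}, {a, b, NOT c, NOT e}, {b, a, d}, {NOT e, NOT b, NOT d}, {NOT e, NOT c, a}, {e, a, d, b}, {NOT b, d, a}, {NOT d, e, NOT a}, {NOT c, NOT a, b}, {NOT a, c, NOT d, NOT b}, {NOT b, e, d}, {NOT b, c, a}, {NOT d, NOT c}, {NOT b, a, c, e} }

There are 2^5 = 32 truth assignments over (a, b, c, d, e).
Split on b. With b = true, the clauses containing b are satisfied and NOT b drops from the rest; 2 of the 2^4 = 16 assignments to the other variables satisfy what remains.
With b = false, by the same count on the reduced clause set, 2 assignments work.
(One model: a=T, b=F, c=F, d=F, e=T.)
Total: 2 + 2 = 4.

4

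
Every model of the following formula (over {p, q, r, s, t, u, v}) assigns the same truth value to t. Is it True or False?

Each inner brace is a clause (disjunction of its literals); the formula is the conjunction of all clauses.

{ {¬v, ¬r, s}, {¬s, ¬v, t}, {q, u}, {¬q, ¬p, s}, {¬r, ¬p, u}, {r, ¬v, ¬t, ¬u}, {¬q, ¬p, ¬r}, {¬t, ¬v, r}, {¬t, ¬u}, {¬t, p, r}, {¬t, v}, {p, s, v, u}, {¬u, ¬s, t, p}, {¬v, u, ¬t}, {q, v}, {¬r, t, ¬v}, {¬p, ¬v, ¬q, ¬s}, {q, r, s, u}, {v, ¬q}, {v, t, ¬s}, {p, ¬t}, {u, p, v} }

False

Suppose t = True.
Unit clause (¬u) forces u = False.
Unit clause (q) forces q = True.
Unit clause (v) forces v = True.
That conflicts with the unit clause (¬v).
So every satisfying assignment has t = False.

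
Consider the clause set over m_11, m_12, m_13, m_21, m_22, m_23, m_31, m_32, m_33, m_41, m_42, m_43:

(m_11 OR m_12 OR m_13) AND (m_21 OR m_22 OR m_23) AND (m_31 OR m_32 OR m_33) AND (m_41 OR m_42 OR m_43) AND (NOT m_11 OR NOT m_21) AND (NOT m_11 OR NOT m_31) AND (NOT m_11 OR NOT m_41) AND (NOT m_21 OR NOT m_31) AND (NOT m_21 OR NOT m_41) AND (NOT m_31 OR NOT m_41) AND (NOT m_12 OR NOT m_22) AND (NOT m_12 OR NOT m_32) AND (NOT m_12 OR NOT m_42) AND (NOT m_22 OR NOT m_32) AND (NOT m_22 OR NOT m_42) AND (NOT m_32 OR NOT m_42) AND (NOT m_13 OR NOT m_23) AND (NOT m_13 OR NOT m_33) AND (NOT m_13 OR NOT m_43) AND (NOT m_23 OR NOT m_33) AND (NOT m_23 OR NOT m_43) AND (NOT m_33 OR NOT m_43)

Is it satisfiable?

Branch on m_11: set m_11 = false.
Branch on m_12: set m_12 = true.
From the singleton clause (NOT m_22), m_22 = false.
From the singleton clause (NOT m_32), m_32 = false.
From the singleton clause (NOT m_42), m_42 = false.
Branch on m_21: set m_21 = true.
From the singleton clause (NOT m_31), m_31 = false.
From the singleton clause (m_33), m_33 = true.
From the singleton clause (NOT m_41), m_41 = false.
From the singleton clause (m_43), m_43 = true.
Now (NOT m_43) is unsatisfied and unit — conflict.
Undo m_21 and try m_21 = false.
From the singleton clause (m_23), m_23 = true.
From the singleton clause (NOT m_13), m_13 = false.
From the singleton clause (NOT m_33), m_33 = false.
From the singleton clause (m_31), m_31 = true.
From the singleton clause (NOT m_41), m_41 = false.
From the singleton clause (m_43), m_43 = true.
Now (NOT m_43) is unsatisfied and unit — conflict.
Either choice for m_21 ends in contradiction.
Undo m_12 and try m_12 = false.
From the singleton clause (m_13), m_13 = true.
From the singleton clause (NOT m_23), m_23 = false.
From the singleton clause (NOT m_33), m_33 = false.
From the singleton clause (NOT m_43), m_43 = false.
Branch on m_21: set m_21 = true.
From the singleton clause (NOT m_31), m_31 = false.
From the singleton clause (m_32), m_32 = true.
From the singleton clause (NOT m_41), m_41 = false.
From the singleton clause (m_42), m_42 = true.
Now (NOT m_42) is unsatisfied and unit — conflict.
Undo m_21 and try m_21 = false.
From the singleton clause (m_22), m_22 = true.
From the singleton clause (NOT m_32), m_32 = false.
From the singleton clause (m_31), m_31 = true.
From the singleton clause (NOT m_41), m_41 = false.
From the singleton clause (m_42), m_42 = true.
Now (NOT m_42) is unsatisfied and unit — conflict.
Either choice for m_21 ends in contradiction.
Either choice for m_12 ends in contradiction.
Undo m_11 and try m_11 = true.
From the singleton clause (NOT m_21), m_21 = false.
From the singleton clause (NOT m_31), m_31 = false.
From the singleton clause (NOT m_41), m_41 = false.
Branch on m_22: set m_22 = true.
From the singleton clause (NOT m_12), m_12 = false.
From the singleton clause (NOT m_32), m_32 = false.
From the singleton clause (m_33), m_33 = true.
From the singleton clause (NOT m_42), m_42 = false.
From the singleton clause (m_43), m_43 = true.
Now (NOT m_43) is unsatisfied and unit — conflict.
Undo m_22 and try m_22 = false.
From the singleton clause (m_23), m_23 = true.
From the singleton clause (NOT m_13), m_13 = false.
From the singleton clause (NOT m_33), m_33 = false.
From the singleton clause (m_32), m_32 = true.
From the singleton clause (NOT m_12), m_12 = false.
From the singleton clause (NOT m_42), m_42 = false.
From the singleton clause (m_43), m_43 = true.
Now (NOT m_43) is unsatisfied and unit — conflict.
Either choice for m_22 ends in contradiction.
Either choice for m_11 ends in contradiction.
No assignment satisfies every clause.

Unsatisfiable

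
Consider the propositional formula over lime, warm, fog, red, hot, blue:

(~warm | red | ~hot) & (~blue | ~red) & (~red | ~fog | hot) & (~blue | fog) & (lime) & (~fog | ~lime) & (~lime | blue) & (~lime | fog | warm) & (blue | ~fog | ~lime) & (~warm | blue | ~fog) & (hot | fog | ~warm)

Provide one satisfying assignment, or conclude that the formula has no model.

(lime) alone gives lime = 1.
(~fog) alone gives fog = 0.
(~blue) alone gives blue = 0.
That conflicts with the unit clause (blue).

UNSATISFIABLE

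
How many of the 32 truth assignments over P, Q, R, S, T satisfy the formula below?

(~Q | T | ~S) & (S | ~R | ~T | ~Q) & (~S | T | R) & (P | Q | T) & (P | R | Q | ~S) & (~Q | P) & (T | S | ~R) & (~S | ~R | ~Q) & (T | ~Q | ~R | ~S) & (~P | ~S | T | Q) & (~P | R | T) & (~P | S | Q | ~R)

There are 2^5 = 32 truth assignments over (P, Q, R, S, T).
Split on Q. With Q = 1, the clauses containing Q are satisfied and ~Q drops from the rest; 2 of the 2^4 = 16 assignments to the other variables satisfy what remains.
With Q = 0, by the same count on the reduced clause set, 6 assignments work.
(One model: P=F, Q=F, R=F, S=F, T=T.)
Total: 2 + 6 = 8.

8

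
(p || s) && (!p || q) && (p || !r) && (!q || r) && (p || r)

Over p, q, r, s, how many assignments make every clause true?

2

There are 2^4 = 16 truth assignments over (p, q, r, s).
Split on q. With q = true, the clauses containing q are satisfied and !q drops from the rest; 2 of the 2^3 = 8 assignments to the other variables satisfy what remains.
With q = false, by the same count on the reduced clause set, 0 assignments work.
(One model: p=T, q=T, r=T, s=F.)
Total: 2 + 0 = 2.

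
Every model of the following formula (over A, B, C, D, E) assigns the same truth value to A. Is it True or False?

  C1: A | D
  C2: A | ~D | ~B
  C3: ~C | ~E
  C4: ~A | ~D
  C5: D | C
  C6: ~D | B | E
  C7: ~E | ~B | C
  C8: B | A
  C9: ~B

Suppose A = 0.
The clause (D) is unit, so D = 1.
The clause (~B) is unit, so B = 0.
But (B) is also a unit clause — contradiction.
So every satisfying assignment has A = True.

True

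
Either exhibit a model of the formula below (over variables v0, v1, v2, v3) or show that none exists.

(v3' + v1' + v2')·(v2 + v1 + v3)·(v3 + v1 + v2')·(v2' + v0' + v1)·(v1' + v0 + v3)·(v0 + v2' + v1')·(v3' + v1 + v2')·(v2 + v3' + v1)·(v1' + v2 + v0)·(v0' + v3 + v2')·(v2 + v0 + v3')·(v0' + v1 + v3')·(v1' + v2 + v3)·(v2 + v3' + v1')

Branch on v3: set v3 = 0.
Branch on v2: set v2 = 1.
(v1) alone gives v1 = 1.
(v0) alone gives v0 = 1.
Now (v0') is unsatisfied and unit — conflict.
So v2 must be the other value — set v2 = 0.
(v1) alone gives v1 = 1.
Now (v1') is unsatisfied and unit — conflict.
Neither v2 = 1 nor v2 = 0 works.
So v3 must be the other value — set v3 = 1.
Branch on v1: set v1 = 0.
(v2') alone gives v2 = 0.
Now (v2) is unsatisfied and unit — conflict.
So v1 must be the other value — set v1 = 1.
(v2') alone gives v2 = 0.
Now (v2) is unsatisfied and unit — conflict.
Neither v1 = 1 nor v1 = 0 works.
Neither v3 = 1 nor v3 = 0 works.

UNSATISFIABLE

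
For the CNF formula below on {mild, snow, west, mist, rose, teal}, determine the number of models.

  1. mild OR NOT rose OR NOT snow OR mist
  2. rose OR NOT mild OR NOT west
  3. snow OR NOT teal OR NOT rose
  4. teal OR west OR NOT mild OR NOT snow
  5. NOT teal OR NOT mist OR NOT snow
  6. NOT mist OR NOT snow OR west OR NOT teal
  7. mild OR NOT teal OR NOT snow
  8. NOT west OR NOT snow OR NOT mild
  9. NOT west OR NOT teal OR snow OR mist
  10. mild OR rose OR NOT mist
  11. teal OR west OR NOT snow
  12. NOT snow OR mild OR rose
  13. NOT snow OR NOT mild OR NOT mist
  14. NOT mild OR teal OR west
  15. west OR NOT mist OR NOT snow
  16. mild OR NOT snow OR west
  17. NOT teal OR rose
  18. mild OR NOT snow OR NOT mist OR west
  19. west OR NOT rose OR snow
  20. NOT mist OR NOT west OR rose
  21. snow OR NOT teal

There are 2^6 = 64 truth assignments over (mild, snow, west, mist, rose, teal).
Split on mild. With mild = true, the clauses containing mild are satisfied and NOT mild drops from the rest; 3 of the 2^5 = 32 assignments to the other variables satisfy what remains.
With mild = false, by the same count on the reduced clause set, 5 assignments work.
Total: 3 + 5 = 8.

8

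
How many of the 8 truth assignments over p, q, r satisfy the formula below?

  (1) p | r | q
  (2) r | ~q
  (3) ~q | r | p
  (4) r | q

There are 2^3 = 8 truth assignments over (p, q, r).
Check each against the 4 clauses (columns in the order p, q, r):
  F F F  ✗ fails (p | r | q)
  F F T  ✓ satisfies all
  F T F  ✗ fails (r | ~q)
  F T T  ✓ satisfies all
  T F F  ✗ fails (r | q)
  T F T  ✓ satisfies all
  T T F  ✗ fails (r | ~q)
  T T T  ✓ satisfies all
4 of the 8 rows are models.

4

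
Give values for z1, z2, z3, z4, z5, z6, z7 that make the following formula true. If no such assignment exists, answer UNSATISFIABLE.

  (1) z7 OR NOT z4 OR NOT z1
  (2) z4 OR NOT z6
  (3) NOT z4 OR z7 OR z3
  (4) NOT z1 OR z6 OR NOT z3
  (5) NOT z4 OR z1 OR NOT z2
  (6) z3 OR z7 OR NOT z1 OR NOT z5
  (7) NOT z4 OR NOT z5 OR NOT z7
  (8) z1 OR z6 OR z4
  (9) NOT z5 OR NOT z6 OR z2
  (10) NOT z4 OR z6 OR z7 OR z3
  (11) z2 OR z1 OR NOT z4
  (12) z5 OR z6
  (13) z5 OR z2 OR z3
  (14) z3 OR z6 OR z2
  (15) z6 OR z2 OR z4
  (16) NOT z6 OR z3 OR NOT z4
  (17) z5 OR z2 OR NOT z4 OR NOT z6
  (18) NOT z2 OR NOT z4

Branch on z4: set z4 = false.
Unit clause (NOT z6) forces z6 = false.
Unit clause (z1) forces z1 = true.
Unit clause (NOT z3) forces z3 = false.
Unit clause (z5) forces z5 = true.
Unit clause (z7) forces z7 = true.
Unit clause (z2) forces z2 = true.
Every clause now holds.

z1 ↦ true,  z2 ↦ true,  z3 ↦ false,  z4 ↦ false,  z5 ↦ true,  z6 ↦ false,  z7 ↦ true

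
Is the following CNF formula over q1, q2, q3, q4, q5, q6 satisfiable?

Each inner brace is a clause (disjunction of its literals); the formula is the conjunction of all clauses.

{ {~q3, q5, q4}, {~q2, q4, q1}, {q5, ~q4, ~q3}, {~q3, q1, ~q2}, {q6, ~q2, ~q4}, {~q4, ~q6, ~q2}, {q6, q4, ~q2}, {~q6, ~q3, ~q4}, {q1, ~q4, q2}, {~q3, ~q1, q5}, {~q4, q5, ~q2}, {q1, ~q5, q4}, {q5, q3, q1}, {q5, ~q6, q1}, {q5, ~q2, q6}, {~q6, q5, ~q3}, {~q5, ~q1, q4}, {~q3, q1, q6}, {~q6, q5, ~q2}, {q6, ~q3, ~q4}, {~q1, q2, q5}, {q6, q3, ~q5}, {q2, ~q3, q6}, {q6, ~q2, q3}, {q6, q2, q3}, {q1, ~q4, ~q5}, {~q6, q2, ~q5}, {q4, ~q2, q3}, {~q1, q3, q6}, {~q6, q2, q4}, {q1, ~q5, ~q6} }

No

Branch on q3: set q3 = 0.
Branch on q5: set q5 = 1.
Unit clause (q6) forces q6 = 1.
Unit clause (q2) forces q2 = 1.
Unit clause (~q4) forces q4 = 0.
Now (q4) is unsatisfied and unit — conflict.
That branch fails; take q5 = 0 instead.
Unit clause (q1) forces q1 = 1.
Unit clause (q2) forces q2 = 1.
Unit clause (~q4) forces q4 = 0.
Now (q4) is unsatisfied and unit — conflict.
Either choice for q5 ends in contradiction.
That branch fails; take q3 = 1 instead.
Branch on q5: set q5 = 1.
Branch on q1: set q1 = 1.
Unit clause (q4) forces q4 = 1.
Unit clause (~q6) forces q6 = 0.
Now (q6) is unsatisfied and unit — conflict.
That branch fails; take q1 = 0 instead.
Unit clause (~q2) forces q2 = 0.
Unit clause (~q4) forces q4 = 0.
Now (q4) is unsatisfied and unit — conflict.
Either choice for q1 ends in contradiction.
That branch fails; take q5 = 0 instead.
Unit clause (q4) forces q4 = 1.
Now (~q4) is unsatisfied and unit — conflict.
Either choice for q5 ends in contradiction.
Either choice for q3 ends in contradiction.
No assignment satisfies every clause.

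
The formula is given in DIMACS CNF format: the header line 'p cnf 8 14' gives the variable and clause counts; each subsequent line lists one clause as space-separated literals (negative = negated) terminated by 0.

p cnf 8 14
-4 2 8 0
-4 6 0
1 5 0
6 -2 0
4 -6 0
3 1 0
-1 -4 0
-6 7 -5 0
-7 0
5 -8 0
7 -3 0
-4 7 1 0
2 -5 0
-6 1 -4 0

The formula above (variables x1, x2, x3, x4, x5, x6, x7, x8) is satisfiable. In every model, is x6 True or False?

Suppose x6 = True.
From the singleton clause (x4), x4 = True.
From the singleton clause (¬x1), x1 = False.
But (x1) is also a unit clause — contradiction.
So every satisfying assignment has x6 = False.

False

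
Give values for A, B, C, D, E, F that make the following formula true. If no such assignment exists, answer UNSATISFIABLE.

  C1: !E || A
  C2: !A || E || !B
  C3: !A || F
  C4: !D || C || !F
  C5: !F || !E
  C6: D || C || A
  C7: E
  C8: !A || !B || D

Unit clause (E) forces E = true.
Unit clause (A) forces A = true.
Unit clause (F) forces F = true.
Now (!F) is unsatisfied and unit — conflict.

UNSATISFIABLE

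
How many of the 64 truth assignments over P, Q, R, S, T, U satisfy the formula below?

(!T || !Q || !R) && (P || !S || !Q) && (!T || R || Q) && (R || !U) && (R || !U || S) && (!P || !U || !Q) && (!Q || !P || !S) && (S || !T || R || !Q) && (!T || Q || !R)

17

There are 2^6 = 64 truth assignments over (P, Q, R, S, T, U).
Split on U. With U = true, the clauses containing U are satisfied and !U drops from the rest; 5 of the 2^5 = 32 assignments to the other variables satisfy what remains.
With U = false, by the same count on the reduced clause set, 12 assignments work.
Total: 5 + 12 = 17.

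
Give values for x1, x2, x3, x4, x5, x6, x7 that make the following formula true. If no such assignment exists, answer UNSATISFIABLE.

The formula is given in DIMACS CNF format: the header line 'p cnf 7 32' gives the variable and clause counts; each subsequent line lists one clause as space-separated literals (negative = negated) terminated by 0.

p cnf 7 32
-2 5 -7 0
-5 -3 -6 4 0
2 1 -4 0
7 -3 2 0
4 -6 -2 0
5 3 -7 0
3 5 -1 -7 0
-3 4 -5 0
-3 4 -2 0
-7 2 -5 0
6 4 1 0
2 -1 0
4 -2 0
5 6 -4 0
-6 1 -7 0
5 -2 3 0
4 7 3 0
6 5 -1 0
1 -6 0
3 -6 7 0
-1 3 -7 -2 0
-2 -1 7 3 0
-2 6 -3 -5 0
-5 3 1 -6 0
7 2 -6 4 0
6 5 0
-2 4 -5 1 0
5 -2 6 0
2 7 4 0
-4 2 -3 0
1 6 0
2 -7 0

Suppose x2 = True.
Unit clause (x4) forces x4 = True.
Suppose x5 = False.
Unit clause (¬x7) forces x7 = False.
Unit clause (x6) forces x6 = True.
Unit clause (x3) forces x3 = True.
Unit clause (x1) forces x1 = True.
Every clause now holds.

x1=True; x2=True; x3=True; x4=True; x5=False; x6=True; x7=False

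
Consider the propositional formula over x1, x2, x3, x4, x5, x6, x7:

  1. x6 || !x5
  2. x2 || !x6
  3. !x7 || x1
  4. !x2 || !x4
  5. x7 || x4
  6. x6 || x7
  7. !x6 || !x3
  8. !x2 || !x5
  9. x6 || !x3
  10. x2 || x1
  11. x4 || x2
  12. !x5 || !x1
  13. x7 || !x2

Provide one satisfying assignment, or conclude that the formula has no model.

x1 ↦ true,  x2 ↦ true,  x3 ↦ false,  x4 ↦ false,  x5 ↦ false,  x6 ↦ false,  x7 ↦ true

Try x6 = false.
(!x5) alone gives x5 = false.
(x7) alone gives x7 = true.
(x1) alone gives x1 = true.
(!x3) alone gives x3 = false.
Try x2 = true.
(!x4) alone gives x4 = false.
Every clause now holds.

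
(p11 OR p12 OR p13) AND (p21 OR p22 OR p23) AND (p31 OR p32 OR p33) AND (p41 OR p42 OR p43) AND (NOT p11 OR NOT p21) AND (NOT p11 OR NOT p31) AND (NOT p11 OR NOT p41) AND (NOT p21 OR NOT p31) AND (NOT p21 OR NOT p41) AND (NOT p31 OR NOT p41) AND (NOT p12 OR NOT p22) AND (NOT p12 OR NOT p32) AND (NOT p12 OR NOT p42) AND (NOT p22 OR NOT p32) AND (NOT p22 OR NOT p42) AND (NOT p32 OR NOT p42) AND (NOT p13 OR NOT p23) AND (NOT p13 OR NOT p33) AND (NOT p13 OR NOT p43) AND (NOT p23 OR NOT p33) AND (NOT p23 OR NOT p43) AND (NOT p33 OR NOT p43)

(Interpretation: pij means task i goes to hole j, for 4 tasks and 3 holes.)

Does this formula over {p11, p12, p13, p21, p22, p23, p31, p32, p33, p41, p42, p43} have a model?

Suppose p11 = false.
Suppose p12 = true.
(NOT p22) alone gives p22 = false.
(NOT p32) alone gives p32 = false.
(NOT p42) alone gives p42 = false.
Suppose p21 = true.
(NOT p31) alone gives p31 = false.
(p33) alone gives p33 = true.
(NOT p41) alone gives p41 = false.
(p43) alone gives p43 = true.
Now (NOT p43) is unsatisfied and unit — conflict.
Backtrack on p21: now try p21 = false.
(p23) alone gives p23 = true.
(NOT p13) alone gives p13 = false.
(NOT p33) alone gives p33 = false.
(p31) alone gives p31 = true.
(NOT p41) alone gives p41 = false.
(p43) alone gives p43 = true.
Now (NOT p43) is unsatisfied and unit — conflict.
Both values of p21 lead to a conflict.
Backtrack on p12: now try p12 = false.
(p13) alone gives p13 = true.
(NOT p23) alone gives p23 = false.
(NOT p33) alone gives p33 = false.
(NOT p43) alone gives p43 = false.
Suppose p21 = true.
(NOT p31) alone gives p31 = false.
(p32) alone gives p32 = true.
(NOT p41) alone gives p41 = false.
(p42) alone gives p42 = true.
Now (NOT p42) is unsatisfied and unit — conflict.
Backtrack on p21: now try p21 = false.
(p22) alone gives p22 = true.
(NOT p32) alone gives p32 = false.
(p31) alone gives p31 = true.
(NOT p41) alone gives p41 = false.
(p42) alone gives p42 = true.
Now (NOT p42) is unsatisfied and unit — conflict.
Both values of p21 lead to a conflict.
Both values of p12 lead to a conflict.
Backtrack on p11: now try p11 = true.
(NOT p21) alone gives p21 = false.
(NOT p31) alone gives p31 = false.
(NOT p41) alone gives p41 = false.
Suppose p22 = true.
(NOT p12) alone gives p12 = false.
(NOT p32) alone gives p32 = false.
(p33) alone gives p33 = true.
(NOT p42) alone gives p42 = false.
(p43) alone gives p43 = true.
Now (NOT p43) is unsatisfied and unit — conflict.
Backtrack on p22: now try p22 = false.
(p23) alone gives p23 = true.
(NOT p13) alone gives p13 = false.
(NOT p33) alone gives p33 = false.
(p32) alone gives p32 = true.
(NOT p12) alone gives p12 = false.
(NOT p42) alone gives p42 = false.
(p43) alone gives p43 = true.
Now (NOT p43) is unsatisfied and unit — conflict.
Both values of p22 lead to a conflict.
Both values of p11 lead to a conflict.
No assignment satisfies every clause.

No, unsatisfiable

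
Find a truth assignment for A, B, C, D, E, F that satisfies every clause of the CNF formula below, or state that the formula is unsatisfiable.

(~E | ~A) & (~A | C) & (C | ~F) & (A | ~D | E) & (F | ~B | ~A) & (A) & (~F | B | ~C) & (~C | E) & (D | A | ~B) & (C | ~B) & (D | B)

UNSATISFIABLE

The clause (A) is unit, so A = 1.
The clause (~E) is unit, so E = 0.
The clause (C) is unit, so C = 1.
Now (~C) is unsatisfied and unit — conflict.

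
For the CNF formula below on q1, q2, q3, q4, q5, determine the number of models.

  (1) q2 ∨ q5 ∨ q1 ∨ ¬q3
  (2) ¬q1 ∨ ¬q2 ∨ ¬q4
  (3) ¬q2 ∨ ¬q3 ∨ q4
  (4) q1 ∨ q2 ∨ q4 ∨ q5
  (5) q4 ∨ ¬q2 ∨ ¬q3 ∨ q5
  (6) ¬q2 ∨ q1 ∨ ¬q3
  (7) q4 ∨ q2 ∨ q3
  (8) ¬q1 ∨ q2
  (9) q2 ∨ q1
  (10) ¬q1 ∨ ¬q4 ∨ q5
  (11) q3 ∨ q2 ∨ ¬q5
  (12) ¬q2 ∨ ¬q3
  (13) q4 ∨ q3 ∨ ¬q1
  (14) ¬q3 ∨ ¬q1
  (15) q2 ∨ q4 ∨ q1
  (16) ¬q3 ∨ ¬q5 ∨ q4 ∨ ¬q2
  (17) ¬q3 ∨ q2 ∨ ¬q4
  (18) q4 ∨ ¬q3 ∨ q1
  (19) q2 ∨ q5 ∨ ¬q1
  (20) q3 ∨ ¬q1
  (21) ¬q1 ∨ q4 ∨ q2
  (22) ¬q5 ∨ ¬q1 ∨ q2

4

There are 2^5 = 32 truth assignments over (q1, q2, q3, q4, q5).
Split on q1. With q1 = True, the clauses containing q1 are satisfied and ¬q1 drops from the rest; 0 of the 2^4 = 16 assignments to the other variables satisfy what remains.
With q1 = False, by the same count on the reduced clause set, 4 assignments work.
Total: 0 + 4 = 4.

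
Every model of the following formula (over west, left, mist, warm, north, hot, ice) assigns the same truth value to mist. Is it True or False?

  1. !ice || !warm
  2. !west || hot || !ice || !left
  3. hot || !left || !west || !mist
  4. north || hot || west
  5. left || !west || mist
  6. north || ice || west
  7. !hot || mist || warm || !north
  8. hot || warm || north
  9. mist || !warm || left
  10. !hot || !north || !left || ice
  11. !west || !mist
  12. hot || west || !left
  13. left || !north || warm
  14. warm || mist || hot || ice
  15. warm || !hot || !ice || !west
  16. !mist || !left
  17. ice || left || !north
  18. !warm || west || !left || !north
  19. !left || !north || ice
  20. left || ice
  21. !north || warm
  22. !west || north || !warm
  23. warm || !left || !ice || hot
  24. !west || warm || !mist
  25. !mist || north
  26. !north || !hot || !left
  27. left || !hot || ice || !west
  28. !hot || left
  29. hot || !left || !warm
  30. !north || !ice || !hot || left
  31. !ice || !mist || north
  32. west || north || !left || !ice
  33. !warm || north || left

Suppose mist = true.
(!west) alone gives west = false.
(!left) alone gives left = false.
(ice) alone gives ice = true.
(!warm) alone gives warm = false.
(!north) alone gives north = false.
Now (north) is unsatisfied and unit — conflict.
So every satisfying assignment has mist = False.

False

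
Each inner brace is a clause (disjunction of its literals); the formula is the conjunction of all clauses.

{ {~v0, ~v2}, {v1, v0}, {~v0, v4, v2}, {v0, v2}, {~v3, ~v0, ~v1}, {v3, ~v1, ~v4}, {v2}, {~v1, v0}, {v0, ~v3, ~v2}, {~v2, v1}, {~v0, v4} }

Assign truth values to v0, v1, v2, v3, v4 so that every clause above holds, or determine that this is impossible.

(v2) alone gives v2 = 1.
(~v0) alone gives v0 = 0.
(v1) alone gives v1 = 1.
Now (~v1) is unsatisfied and unit — conflict.

UNSATISFIABLE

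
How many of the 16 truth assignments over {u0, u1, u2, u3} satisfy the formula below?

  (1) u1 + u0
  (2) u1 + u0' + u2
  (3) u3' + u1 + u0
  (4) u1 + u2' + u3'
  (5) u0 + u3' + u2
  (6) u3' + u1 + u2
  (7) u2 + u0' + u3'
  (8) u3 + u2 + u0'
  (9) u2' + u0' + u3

4

There are 2^4 = 16 truth assignments over (u0, u1, u2, u3).
Check each against the 9 clauses (columns in the order u0, u1, u2, u3):
  F F F F  ✗ fails (u1 + u0)
  F F F T  ✗ fails (u1 + u0)
  F F T F  ✗ fails (u1 + u0)
  F F T T  ✗ fails (u1 + u0)
  F T F F  ✓ satisfies all
  F T F T  ✗ fails (u0 + u3' + u2)
  F T T F  ✓ satisfies all
  F T T T  ✓ satisfies all
  T F F F  ✗ fails (u1 + u0' + u2)
  T F F T  ✗ fails (u1 + u0' + u2)
  T F T F  ✗ fails (u2' + u0' + u3)
  T F T T  ✗ fails (u1 + u2' + u3')
  T T F F  ✗ fails (u3 + u2 + u0')
  T T F T  ✗ fails (u2 + u0' + u3')
  T T T F  ✗ fails (u2' + u0' + u3)
  T T T T  ✓ satisfies all
4 of the 16 rows are models.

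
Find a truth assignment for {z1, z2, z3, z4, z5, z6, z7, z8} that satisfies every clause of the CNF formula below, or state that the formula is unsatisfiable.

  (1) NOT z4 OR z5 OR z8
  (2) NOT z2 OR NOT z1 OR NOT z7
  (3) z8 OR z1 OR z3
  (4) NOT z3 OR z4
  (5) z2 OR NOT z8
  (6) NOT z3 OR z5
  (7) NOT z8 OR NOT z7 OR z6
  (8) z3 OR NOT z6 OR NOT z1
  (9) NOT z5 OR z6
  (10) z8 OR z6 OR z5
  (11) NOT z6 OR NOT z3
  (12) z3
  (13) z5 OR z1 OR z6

UNSATISFIABLE

(z3) alone gives z3 = true.
(z4) alone gives z4 = true.
(z5) alone gives z5 = true.
(z6) alone gives z6 = true.
That conflicts with the unit clause (NOT z6).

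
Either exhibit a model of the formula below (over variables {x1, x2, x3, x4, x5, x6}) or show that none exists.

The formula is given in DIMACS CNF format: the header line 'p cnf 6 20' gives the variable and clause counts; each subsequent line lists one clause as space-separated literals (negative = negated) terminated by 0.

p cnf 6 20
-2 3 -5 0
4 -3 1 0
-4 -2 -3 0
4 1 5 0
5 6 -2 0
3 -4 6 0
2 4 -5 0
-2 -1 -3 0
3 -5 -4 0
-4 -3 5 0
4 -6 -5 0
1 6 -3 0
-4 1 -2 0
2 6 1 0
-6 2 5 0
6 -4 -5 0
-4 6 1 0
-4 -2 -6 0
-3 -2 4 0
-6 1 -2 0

x1: True, x2: False, x3: True, x4: False, x5: False, x6: False

Suppose x2 = False.
Suppose x4 = False.
The clause (¬x5) is unit, so x5 = False.
The clause (x1) is unit, so x1 = True.
The clause (¬x6) is unit, so x6 = False.
All clauses hold; x3 can take either value.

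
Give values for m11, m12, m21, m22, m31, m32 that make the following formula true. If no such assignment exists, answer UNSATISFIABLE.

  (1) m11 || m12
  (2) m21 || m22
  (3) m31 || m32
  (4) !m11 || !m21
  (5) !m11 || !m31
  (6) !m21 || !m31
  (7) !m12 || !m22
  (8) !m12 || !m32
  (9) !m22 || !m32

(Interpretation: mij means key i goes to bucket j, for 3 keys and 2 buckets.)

UNSATISFIABLE

Branch on m11: set m11 = true.
From the singleton clause (!m21), m21 = false.
From the singleton clause (m22), m22 = true.
From the singleton clause (!m31), m31 = false.
From the singleton clause (m32), m32 = true.
Now (!m32) is unsatisfied and unit — conflict.
Backtrack on m11: now try m11 = false.
From the singleton clause (m12), m12 = true.
From the singleton clause (!m22), m22 = false.
From the singleton clause (m21), m21 = true.
From the singleton clause (!m31), m31 = false.
From the singleton clause (m32), m32 = true.
Now (!m32) is unsatisfied and unit — conflict.
Either choice for m11 ends in contradiction.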